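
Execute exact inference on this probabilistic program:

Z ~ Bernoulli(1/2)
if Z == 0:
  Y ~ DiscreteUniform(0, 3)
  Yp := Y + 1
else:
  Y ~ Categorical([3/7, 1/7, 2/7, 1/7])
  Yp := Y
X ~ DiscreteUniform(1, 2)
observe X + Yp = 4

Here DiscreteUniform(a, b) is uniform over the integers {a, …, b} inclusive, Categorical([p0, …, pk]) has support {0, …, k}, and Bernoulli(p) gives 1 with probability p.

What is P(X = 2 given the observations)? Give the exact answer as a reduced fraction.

Enumerate traces; 4 have nonzero weight after conditioning:
  (Z=0, Y=1, X=2) weight 1/16
  (Z=0, Y=2, X=1) weight 1/16
  (Z=1, Y=2, X=2) weight 1/14
  (Z=1, Y=3, X=1) weight 1/28
Group by X:
  weight(X=1) = 11/112
  weight(X=2) = 15/112
Total weight = 11/112 + 15/112 = 13/56
P(X=1 | obs) = 11/112 / 13/56 = 11/26
P(X=2 | obs) = 15/112 / 13/56 = 15/26

P(X = 2 | obs) = 15/26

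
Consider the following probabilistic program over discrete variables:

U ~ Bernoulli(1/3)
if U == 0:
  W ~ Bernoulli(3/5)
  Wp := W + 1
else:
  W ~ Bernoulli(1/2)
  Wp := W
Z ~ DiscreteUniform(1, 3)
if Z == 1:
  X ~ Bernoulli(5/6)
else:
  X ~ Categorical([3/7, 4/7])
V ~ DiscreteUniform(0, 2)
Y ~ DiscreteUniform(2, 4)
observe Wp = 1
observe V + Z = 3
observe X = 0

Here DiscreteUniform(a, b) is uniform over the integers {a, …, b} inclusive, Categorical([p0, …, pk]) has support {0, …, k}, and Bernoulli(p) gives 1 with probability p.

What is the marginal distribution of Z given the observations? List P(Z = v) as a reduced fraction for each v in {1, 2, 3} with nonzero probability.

P(Z=1) = 7/43, P(Z=2) = 18/43, P(Z=3) = 18/43

Enumerate traces; 18 have nonzero weight after conditioning:
  (U=0, W=0, Z=1, X=0, V=2, Y=2) weight 2/1215
  (U=0, W=0, Z=1, X=0, V=2, Y=3) weight 2/1215
  (U=0, W=0, Z=1, X=0, V=2, Y=4) weight 2/1215
  (U=0, W=0, Z=2, X=0, V=1, Y=2) weight 4/945
  (U=0, W=0, Z=2, X=0, V=1, Y=3) weight 4/945
  (U=0, W=0, Z=2, X=0, V=1, Y=4) weight 4/945
  (U=0, W=0, Z=3, X=0, V=0, Y=2) weight 4/945
  (U=0, W=0, Z=3, X=0, V=0, Y=3) weight 4/945
  … 10 more
Group by Z:
  weight(Z=1) = 13/1620
  weight(Z=2) = 13/630
  weight(Z=3) = 13/630
Total weight = 13/1620 + 13/630 + 13/630 = 559/11340
P(Z=1 | obs) = 13/1620 / 559/11340 = 7/43
P(Z=2 | obs) = 13/630 / 559/11340 = 18/43
P(Z=3 | obs) = 13/630 / 559/11340 = 18/43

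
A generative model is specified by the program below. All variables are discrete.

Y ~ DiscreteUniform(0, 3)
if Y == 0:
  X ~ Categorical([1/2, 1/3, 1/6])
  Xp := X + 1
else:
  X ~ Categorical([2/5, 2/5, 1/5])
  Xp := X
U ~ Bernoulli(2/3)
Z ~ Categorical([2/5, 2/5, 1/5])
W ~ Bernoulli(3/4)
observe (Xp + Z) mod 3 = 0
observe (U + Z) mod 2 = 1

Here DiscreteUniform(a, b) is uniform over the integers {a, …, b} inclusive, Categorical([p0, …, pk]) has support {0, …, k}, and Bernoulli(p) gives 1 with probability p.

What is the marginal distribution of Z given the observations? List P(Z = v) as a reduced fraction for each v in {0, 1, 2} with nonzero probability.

P(Z=0) = 82/161, P(Z=1) = 4/23, P(Z=2) = 51/161

Enumerate traces; 24 have nonzero weight after conditioning:
  (Y=0, X=0, U=1, Z=2, W=0) weight 1/240
  (Y=0, X=0, U=1, Z=2, W=1) weight 1/80
  (Y=0, X=1, U=0, Z=1, W=0) weight 1/360
  (Y=0, X=1, U=0, Z=1, W=1) weight 1/120
  (Y=0, X=2, U=1, Z=0, W=0) weight 1/360
  (Y=0, X=2, U=1, Z=0, W=1) weight 1/120
  (Y=1, X=0, U=1, Z=0, W=0) weight 1/150
  (Y=1, X=0, U=1, Z=0, W=1) weight 1/50
  … 16 more
Group by Z:
  weight(Z=0) = 41/450
  weight(Z=1) = 7/225
  weight(Z=2) = 17/300
Total weight = 41/450 + 7/225 + 17/300 = 161/900
P(Z=0 | obs) = 41/450 / 161/900 = 82/161
P(Z=1 | obs) = 7/225 / 161/900 = 4/23
P(Z=2 | obs) = 17/300 / 161/900 = 51/161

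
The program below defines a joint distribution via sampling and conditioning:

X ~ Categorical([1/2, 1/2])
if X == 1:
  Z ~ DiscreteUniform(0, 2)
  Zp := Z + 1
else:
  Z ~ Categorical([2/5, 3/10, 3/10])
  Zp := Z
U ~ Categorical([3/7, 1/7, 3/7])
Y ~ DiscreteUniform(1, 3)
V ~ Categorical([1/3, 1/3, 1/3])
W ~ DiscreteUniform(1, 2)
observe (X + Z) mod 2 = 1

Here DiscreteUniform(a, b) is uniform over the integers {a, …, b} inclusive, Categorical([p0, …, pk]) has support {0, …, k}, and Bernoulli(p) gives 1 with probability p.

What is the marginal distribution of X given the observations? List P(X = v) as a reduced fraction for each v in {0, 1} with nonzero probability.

P(X=0) = 9/29, P(X=1) = 20/29

Enumerate traces; 162 have nonzero weight after conditioning:
  (X=0, Z=1, U=0, Y=1, V=0, W=1) weight 1/280
  (X=0, Z=1, U=0, Y=1, V=0, W=2) weight 1/280
  (X=0, Z=1, U=0, Y=1, V=1, W=1) weight 1/280
  (X=0, Z=1, U=0, Y=1, V=1, W=2) weight 1/280
  (X=0, Z=1, U=0, Y=1, V=2, W=1) weight 1/280
  (X=0, Z=1, U=0, Y=1, V=2, W=2) weight 1/280
  (X=0, Z=1, U=0, Y=2, V=0, W=1) weight 1/280
  (X=0, Z=1, U=0, Y=2, V=0, W=2) weight 1/280
  (X=1, Z=0, U=0, Y=1, V=0, W=1) weight 1/252
  … 153 more
Group by X:
  weight(X=0) = 3/20
  weight(X=1) = 1/3
Total weight = 3/20 + 1/3 = 29/60
P(X=0 | obs) = 3/20 / 29/60 = 9/29
P(X=1 | obs) = 1/3 / 29/60 = 20/29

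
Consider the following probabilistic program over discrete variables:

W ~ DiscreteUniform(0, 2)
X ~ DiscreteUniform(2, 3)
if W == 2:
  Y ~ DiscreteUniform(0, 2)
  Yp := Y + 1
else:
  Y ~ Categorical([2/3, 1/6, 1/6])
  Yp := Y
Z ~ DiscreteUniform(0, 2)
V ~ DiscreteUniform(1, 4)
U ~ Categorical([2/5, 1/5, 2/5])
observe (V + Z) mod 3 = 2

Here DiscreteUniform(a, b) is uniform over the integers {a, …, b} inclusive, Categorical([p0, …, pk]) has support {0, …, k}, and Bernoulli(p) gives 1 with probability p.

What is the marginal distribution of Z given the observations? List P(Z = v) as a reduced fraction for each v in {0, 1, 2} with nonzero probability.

P(Z=0) = 1/4, P(Z=1) = 1/2, P(Z=2) = 1/4

Enumerate traces; 216 have nonzero weight after conditioning:
  (W=0, X=2, Y=0, Z=0, V=2, U=0) weight 1/270
  (W=0, X=2, Y=0, Z=0, V=2, U=1) weight 1/540
  (W=0, X=2, Y=0, Z=0, V=2, U=2) weight 1/270
  (W=0, X=2, Y=0, Z=1, V=1, U=0) weight 1/270
  (W=0, X=2, Y=0, Z=1, V=1, U=1) weight 1/540
  (W=0, X=2, Y=0, Z=1, V=1, U=2) weight 1/270
  (W=0, X=2, Y=0, Z=1, V=4, U=0) weight 1/270
  (W=0, X=2, Y=0, Z=1, V=4, U=1) weight 1/540
  (W=0, X=2, Y=0, Z=2, V=3, U=0) weight 1/270
  … 207 more
Group by Z:
  weight(Z=0) = 1/12
  weight(Z=1) = 1/6
  weight(Z=2) = 1/12
Total weight = 1/12 + 1/6 + 1/12 = 1/3
P(Z=0 | obs) = 1/12 / 1/3 = 1/4
P(Z=1 | obs) = 1/6 / 1/3 = 1/2
P(Z=2 | obs) = 1/12 / 1/3 = 1/4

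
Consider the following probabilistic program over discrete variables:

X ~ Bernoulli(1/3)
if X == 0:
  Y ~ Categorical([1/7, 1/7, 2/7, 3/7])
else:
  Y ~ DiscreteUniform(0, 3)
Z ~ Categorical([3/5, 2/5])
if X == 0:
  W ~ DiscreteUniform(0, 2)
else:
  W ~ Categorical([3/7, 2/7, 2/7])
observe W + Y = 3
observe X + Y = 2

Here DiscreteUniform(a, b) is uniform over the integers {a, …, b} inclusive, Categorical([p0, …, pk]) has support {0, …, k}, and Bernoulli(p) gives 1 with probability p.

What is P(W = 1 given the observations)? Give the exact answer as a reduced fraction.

P(W = 1 | obs) = 8/11

Enumerate traces; 4 have nonzero weight after conditioning:
  (X=0, Y=2, Z=0, W=1) weight 4/105
  (X=0, Y=2, Z=1, W=1) weight 8/315
  (X=1, Y=1, Z=0, W=2) weight 1/70
  (X=1, Y=1, Z=1, W=2) weight 1/105
Group by W:
  weight(W=1) = 4/63
  weight(W=2) = 1/42
Total weight = 4/63 + 1/42 = 11/126
P(W=1 | obs) = 4/63 / 11/126 = 8/11
P(W=2 | obs) = 1/42 / 11/126 = 3/11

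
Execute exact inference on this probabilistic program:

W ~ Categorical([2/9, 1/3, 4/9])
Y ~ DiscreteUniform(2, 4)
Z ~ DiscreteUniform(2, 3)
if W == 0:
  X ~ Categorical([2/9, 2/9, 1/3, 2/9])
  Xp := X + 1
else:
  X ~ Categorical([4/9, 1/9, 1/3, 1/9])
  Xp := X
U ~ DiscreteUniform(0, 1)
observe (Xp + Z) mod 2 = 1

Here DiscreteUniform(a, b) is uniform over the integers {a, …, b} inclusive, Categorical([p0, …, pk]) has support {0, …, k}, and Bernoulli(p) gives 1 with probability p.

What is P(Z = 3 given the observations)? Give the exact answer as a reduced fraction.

Enumerate traces; 72 have nonzero weight after conditioning:
  (W=0, Y=2, Z=2, X=0, U=0) weight 1/243
  (W=0, Y=2, Z=2, X=0, U=1) weight 1/243
  (W=0, Y=2, Z=2, X=2, U=0) weight 1/162
  (W=0, Y=2, Z=2, X=2, U=1) weight 1/162
  (W=0, Y=2, Z=3, X=1, U=0) weight 1/243
  (W=0, Y=2, Z=3, X=1, U=1) weight 1/243
  (W=0, Y=2, Z=3, X=3, U=0) weight 1/243
  (W=0, Y=2, Z=3, X=3, U=1) weight 1/243
  … 64 more
Group by Z:
  weight(Z=2) = 4/27
  weight(Z=3) = 19/54
Total weight = 4/27 + 19/54 = 1/2
P(Z=2 | obs) = 4/27 / 1/2 = 8/27
P(Z=3 | obs) = 19/54 / 1/2 = 19/27

P(Z = 3 | obs) = 19/27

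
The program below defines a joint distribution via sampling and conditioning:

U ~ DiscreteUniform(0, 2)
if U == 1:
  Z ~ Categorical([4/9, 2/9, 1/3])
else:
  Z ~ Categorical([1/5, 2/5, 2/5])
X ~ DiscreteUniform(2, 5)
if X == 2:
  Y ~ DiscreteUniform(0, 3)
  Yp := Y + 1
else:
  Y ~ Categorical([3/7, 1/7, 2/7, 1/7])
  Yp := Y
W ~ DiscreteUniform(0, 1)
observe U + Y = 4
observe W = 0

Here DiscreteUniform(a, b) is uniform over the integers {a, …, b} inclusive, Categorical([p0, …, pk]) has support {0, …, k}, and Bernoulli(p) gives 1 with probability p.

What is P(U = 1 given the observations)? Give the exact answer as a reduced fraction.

Enumerate traces; 24 have nonzero weight after conditioning:
  (U=1, Z=0, X=2, Y=3, W=0) weight 1/216
  (U=1, Z=0, X=3, Y=3, W=0) weight 1/378
  (U=1, Z=0, X=4, Y=3, W=0) weight 1/378
  (U=1, Z=0, X=5, Y=3, W=0) weight 1/378
  (U=1, Z=1, X=2, Y=3, W=0) weight 1/432
  (U=1, Z=1, X=3, Y=3, W=0) weight 1/756
  (U=1, Z=1, X=4, Y=3, W=0) weight 1/756
  (U=1, Z=1, X=5, Y=3, W=0) weight 1/756
  (U=2, Z=0, X=2, Y=2, W=0) weight 1/480
  … 15 more
Group by U:
  weight(U=1) = 19/672
  weight(U=2) = 31/672
Total weight = 19/672 + 31/672 = 25/336
P(U=1 | obs) = 19/672 / 25/336 = 19/50
P(U=2 | obs) = 31/672 / 25/336 = 31/50

P(U = 1 | obs) = 19/50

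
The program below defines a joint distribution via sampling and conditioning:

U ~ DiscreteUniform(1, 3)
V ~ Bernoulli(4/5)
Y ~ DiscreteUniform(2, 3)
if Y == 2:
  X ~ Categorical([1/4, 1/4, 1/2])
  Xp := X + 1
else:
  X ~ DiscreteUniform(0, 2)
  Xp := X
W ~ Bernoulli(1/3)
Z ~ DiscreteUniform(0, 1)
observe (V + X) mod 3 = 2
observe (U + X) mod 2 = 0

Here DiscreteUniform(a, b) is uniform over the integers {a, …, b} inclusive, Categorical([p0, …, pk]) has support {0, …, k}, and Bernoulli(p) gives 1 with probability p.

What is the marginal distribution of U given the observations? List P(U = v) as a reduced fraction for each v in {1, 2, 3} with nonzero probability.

P(U=1) = 14/33, P(U=2) = 5/33, P(U=3) = 14/33

Enumerate traces; 24 have nonzero weight after conditioning:
  (U=1, V=1, Y=2, X=1, W=0, Z=0) weight 1/90
  (U=1, V=1, Y=2, X=1, W=0, Z=1) weight 1/90
  (U=1, V=1, Y=2, X=1, W=1, Z=0) weight 1/180
  (U=1, V=1, Y=2, X=1, W=1, Z=1) weight 1/180
  (U=1, V=1, Y=3, X=1, W=0, Z=0) weight 2/135
  (U=1, V=1, Y=3, X=1, W=0, Z=1) weight 2/135
  (U=1, V=1, Y=3, X=1, W=1, Z=0) weight 1/135
  (U=1, V=1, Y=3, X=1, W=1, Z=1) weight 1/135
  (U=2, V=0, Y=2, X=2, W=0, Z=0) weight 1/180
  (U=3, V=1, Y=2, X=1, W=0, Z=0) weight 1/90
  … 14 more
Group by U:
  weight(U=1) = 7/90
  weight(U=2) = 1/36
  weight(U=3) = 7/90
Total weight = 7/90 + 1/36 + 7/90 = 11/60
P(U=1 | obs) = 7/90 / 11/60 = 14/33
P(U=2 | obs) = 1/36 / 11/60 = 5/33
P(U=3 | obs) = 7/90 / 11/60 = 14/33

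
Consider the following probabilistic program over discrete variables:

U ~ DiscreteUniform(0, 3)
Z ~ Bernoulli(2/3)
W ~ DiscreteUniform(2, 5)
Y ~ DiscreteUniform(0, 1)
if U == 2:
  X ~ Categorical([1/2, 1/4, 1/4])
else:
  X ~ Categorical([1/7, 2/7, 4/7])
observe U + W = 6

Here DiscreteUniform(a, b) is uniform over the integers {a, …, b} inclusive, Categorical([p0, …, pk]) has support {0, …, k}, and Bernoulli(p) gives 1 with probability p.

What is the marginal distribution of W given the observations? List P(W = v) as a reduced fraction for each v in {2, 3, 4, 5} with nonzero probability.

Enumerate traces; 36 have nonzero weight after conditioning:
  (U=1, Z=0, W=5, Y=0, X=0) weight 1/672
  (U=1, Z=0, W=5, Y=0, X=1) weight 1/336
  (U=1, Z=0, W=5, Y=0, X=2) weight 1/168
  (U=1, Z=0, W=5, Y=1, X=0) weight 1/672
  (U=1, Z=0, W=5, Y=1, X=1) weight 1/336
  (U=1, Z=0, W=5, Y=1, X=2) weight 1/168
  (U=1, Z=1, W=5, Y=0, X=0) weight 1/336
  (U=1, Z=1, W=5, Y=0, X=1) weight 1/168
  (U=2, Z=0, W=4, Y=0, X=0) weight 1/192
  (U=3, Z=0, W=3, Y=0, X=0) weight 1/672
  … 26 more
Group by W:
  weight(W=3) = 1/16
  weight(W=4) = 1/16
  weight(W=5) = 1/16
Total weight = 1/16 + 1/16 + 1/16 = 3/16
P(W=3 | obs) = 1/16 / 3/16 = 1/3
P(W=4 | obs) = 1/16 / 3/16 = 1/3
P(W=5 | obs) = 1/16 / 3/16 = 1/3

P(W=3) = 1/3, P(W=4) = 1/3, P(W=5) = 1/3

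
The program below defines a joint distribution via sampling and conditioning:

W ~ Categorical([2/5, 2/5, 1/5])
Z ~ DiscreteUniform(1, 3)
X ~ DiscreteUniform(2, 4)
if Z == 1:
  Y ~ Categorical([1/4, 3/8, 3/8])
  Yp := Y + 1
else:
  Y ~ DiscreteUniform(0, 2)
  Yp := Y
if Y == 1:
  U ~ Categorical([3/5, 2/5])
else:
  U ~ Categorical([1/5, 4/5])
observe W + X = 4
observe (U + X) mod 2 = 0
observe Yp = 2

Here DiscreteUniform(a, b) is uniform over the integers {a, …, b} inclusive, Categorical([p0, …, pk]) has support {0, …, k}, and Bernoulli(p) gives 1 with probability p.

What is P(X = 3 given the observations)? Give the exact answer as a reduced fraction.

Enumerate traces; 9 have nonzero weight after conditioning:
  (W=0, Z=1, X=4, Y=1, U=0) weight 1/100
  (W=0, Z=2, X=4, Y=2, U=0) weight 2/675
  (W=0, Z=3, X=4, Y=2, U=0) weight 2/675
  (W=1, Z=1, X=3, Y=1, U=1) weight 1/150
  (W=1, Z=2, X=3, Y=2, U=1) weight 8/675
  (W=1, Z=3, X=3, Y=2, U=1) weight 8/675
  (W=2, Z=1, X=2, Y=1, U=0) weight 1/200
  (W=2, Z=2, X=2, Y=2, U=0) weight 1/675
  … 1 more
Group by X:
  weight(X=2) = 43/5400
  weight(X=3) = 41/1350
  weight(X=4) = 43/2700
Total weight = 43/5400 + 41/1350 + 43/2700 = 293/5400
P(X=2 | obs) = 43/5400 / 293/5400 = 43/293
P(X=3 | obs) = 41/1350 / 293/5400 = 164/293
P(X=4 | obs) = 43/2700 / 293/5400 = 86/293

P(X = 3 | obs) = 164/293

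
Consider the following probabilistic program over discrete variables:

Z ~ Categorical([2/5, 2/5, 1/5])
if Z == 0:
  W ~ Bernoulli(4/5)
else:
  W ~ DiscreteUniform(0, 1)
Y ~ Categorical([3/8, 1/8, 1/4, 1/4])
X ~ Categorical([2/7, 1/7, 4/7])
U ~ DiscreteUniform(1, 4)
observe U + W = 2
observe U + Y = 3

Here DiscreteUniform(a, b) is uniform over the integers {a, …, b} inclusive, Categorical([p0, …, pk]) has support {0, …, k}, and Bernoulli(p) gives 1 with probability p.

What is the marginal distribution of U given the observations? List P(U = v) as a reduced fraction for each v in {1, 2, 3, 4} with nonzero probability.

Enumerate traces; 18 have nonzero weight after conditioning:
  (Z=0, W=0, Y=1, X=0, U=2) weight 1/1400
  (Z=0, W=0, Y=1, X=1, U=2) weight 1/2800
  (Z=0, W=0, Y=1, X=2, U=2) weight 1/700
  (Z=0, W=1, Y=2, X=0, U=1) weight 1/175
  (Z=0, W=1, Y=2, X=1, U=1) weight 1/350
  (Z=0, W=1, Y=2, X=2, U=1) weight 2/175
  (Z=1, W=0, Y=1, X=0, U=2) weight 1/560
  (Z=1, W=0, Y=1, X=1, U=2) weight 1/1120
  … 10 more
Group by U:
  weight(U=1) = 31/800
  weight(U=2) = 19/1600
Total weight = 31/800 + 19/1600 = 81/1600
P(U=1 | obs) = 31/800 / 81/1600 = 62/81
P(U=2 | obs) = 19/1600 / 81/1600 = 19/81

P(U=1) = 62/81, P(U=2) = 19/81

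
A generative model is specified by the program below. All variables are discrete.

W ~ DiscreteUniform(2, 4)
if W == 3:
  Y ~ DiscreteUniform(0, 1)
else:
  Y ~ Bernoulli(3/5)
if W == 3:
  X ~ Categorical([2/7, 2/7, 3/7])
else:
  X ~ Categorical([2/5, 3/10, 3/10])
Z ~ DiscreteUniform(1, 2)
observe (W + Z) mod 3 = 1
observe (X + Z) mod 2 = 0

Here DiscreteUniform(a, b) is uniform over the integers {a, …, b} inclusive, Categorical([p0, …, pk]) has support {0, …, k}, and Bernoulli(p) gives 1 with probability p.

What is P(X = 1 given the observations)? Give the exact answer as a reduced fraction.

Enumerate traces; 6 have nonzero weight after conditioning:
  (W=2, Y=0, X=0, Z=2) weight 2/75
  (W=2, Y=0, X=2, Z=2) weight 1/50
  (W=2, Y=1, X=0, Z=2) weight 1/25
  (W=2, Y=1, X=2, Z=2) weight 3/100
  (W=3, Y=0, X=1, Z=1) weight 1/42
  (W=3, Y=1, X=1, Z=1) weight 1/42
Group by X:
  weight(X=0) = 1/15
  weight(X=1) = 1/21
  weight(X=2) = 1/20
Total weight = 1/15 + 1/21 + 1/20 = 23/140
P(X=0 | obs) = 1/15 / 23/140 = 28/69
P(X=1 | obs) = 1/21 / 23/140 = 20/69
P(X=2 | obs) = 1/20 / 23/140 = 7/23

P(X = 1 | obs) = 20/69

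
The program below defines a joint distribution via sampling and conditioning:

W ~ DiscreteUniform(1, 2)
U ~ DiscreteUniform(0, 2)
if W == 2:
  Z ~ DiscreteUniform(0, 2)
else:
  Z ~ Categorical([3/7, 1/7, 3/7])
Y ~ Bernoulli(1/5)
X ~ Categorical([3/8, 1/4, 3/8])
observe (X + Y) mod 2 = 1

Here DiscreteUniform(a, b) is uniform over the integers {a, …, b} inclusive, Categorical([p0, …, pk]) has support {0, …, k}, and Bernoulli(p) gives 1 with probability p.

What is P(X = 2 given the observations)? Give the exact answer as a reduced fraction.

P(X = 2 | obs) = 3/14

Enumerate traces; 54 have nonzero weight after conditioning:
  (W=1, U=0, Z=0, Y=0, X=1) weight 1/70
  (W=1, U=0, Z=0, Y=1, X=0) weight 3/560
  (W=1, U=0, Z=0, Y=1, X=2) weight 3/560
  (W=1, U=0, Z=1, Y=0, X=1) weight 1/210
  (W=1, U=0, Z=1, Y=1, X=0) weight 1/560
  (W=1, U=0, Z=1, Y=1, X=2) weight 1/560
  (W=1, U=0, Z=2, Y=0, X=1) weight 1/70
  (W=1, U=0, Z=2, Y=1, X=0) weight 3/560
  … 46 more
Group by X:
  weight(X=0) = 3/40
  weight(X=1) = 1/5
  weight(X=2) = 3/40
Total weight = 3/40 + 1/5 + 3/40 = 7/20
P(X=0 | obs) = 3/40 / 7/20 = 3/14
P(X=1 | obs) = 1/5 / 7/20 = 4/7
P(X=2 | obs) = 3/40 / 7/20 = 3/14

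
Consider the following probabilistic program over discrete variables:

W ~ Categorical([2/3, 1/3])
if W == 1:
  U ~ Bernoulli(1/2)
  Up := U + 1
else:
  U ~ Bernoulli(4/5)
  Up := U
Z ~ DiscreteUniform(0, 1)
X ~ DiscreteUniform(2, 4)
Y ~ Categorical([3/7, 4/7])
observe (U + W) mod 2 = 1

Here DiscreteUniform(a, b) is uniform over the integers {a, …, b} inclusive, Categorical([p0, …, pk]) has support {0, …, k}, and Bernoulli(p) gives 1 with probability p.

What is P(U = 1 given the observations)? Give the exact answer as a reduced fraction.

P(U = 1 | obs) = 16/21

Enumerate traces; 24 have nonzero weight after conditioning:
  (W=0, U=1, Z=0, X=2, Y=0) weight 4/105
  (W=0, U=1, Z=0, X=2, Y=1) weight 16/315
  (W=0, U=1, Z=0, X=3, Y=0) weight 4/105
  (W=0, U=1, Z=0, X=3, Y=1) weight 16/315
  (W=0, U=1, Z=0, X=4, Y=0) weight 4/105
  (W=0, U=1, Z=0, X=4, Y=1) weight 16/315
  (W=0, U=1, Z=1, X=2, Y=0) weight 4/105
  (W=0, U=1, Z=1, X=2, Y=1) weight 16/315
  (W=1, U=0, Z=0, X=2, Y=0) weight 1/84
  … 15 more
Group by U:
  weight(U=0) = 1/6
  weight(U=1) = 8/15
Total weight = 1/6 + 8/15 = 7/10
P(U=0 | obs) = 1/6 / 7/10 = 5/21
P(U=1 | obs) = 8/15 / 7/10 = 16/21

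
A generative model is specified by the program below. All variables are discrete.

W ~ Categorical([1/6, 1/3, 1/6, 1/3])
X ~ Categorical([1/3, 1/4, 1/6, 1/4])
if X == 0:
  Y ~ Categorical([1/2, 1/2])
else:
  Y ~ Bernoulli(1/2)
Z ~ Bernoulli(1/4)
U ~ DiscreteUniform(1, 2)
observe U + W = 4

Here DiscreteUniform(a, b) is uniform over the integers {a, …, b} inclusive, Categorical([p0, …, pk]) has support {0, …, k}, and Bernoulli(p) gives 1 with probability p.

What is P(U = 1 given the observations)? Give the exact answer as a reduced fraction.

P(U = 1 | obs) = 2/3

Enumerate traces; 32 have nonzero weight after conditioning:
  (W=2, X=0, Y=0, Z=0, U=2) weight 1/96
  (W=2, X=0, Y=0, Z=1, U=2) weight 1/288
  (W=2, X=0, Y=1, Z=0, U=2) weight 1/96
  (W=2, X=0, Y=1, Z=1, U=2) weight 1/288
  (W=2, X=1, Y=0, Z=0, U=2) weight 1/128
  (W=2, X=1, Y=0, Z=1, U=2) weight 1/384
  (W=2, X=1, Y=1, Z=0, U=2) weight 1/128
  (W=2, X=1, Y=1, Z=1, U=2) weight 1/384
  (W=3, X=0, Y=0, Z=0, U=1) weight 1/48
  … 23 more
Group by U:
  weight(U=1) = 1/6
  weight(U=2) = 1/12
Total weight = 1/6 + 1/12 = 1/4
P(U=1 | obs) = 1/6 / 1/4 = 2/3
P(U=2 | obs) = 1/12 / 1/4 = 1/3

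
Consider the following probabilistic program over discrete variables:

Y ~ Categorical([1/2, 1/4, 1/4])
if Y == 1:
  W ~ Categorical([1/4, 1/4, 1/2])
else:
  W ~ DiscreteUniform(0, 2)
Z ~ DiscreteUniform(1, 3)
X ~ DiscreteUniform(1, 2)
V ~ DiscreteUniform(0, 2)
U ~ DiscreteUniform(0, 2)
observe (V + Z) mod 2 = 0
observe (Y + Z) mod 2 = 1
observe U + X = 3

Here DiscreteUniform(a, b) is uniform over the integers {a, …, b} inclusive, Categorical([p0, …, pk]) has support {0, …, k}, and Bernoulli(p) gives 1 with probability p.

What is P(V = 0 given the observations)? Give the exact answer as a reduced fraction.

Enumerate traces; 36 have nonzero weight after conditioning:
  (Y=0, W=0, Z=1, X=1, V=1, U=2) weight 1/324
  (Y=0, W=0, Z=1, X=2, V=1, U=1) weight 1/324
  (Y=0, W=0, Z=3, X=1, V=1, U=2) weight 1/324
  (Y=0, W=0, Z=3, X=2, V=1, U=1) weight 1/324
  (Y=0, W=1, Z=1, X=1, V=1, U=2) weight 1/324
  (Y=0, W=1, Z=1, X=2, V=1, U=1) weight 1/324
  (Y=0, W=1, Z=3, X=1, V=1, U=2) weight 1/324
  (Y=0, W=1, Z=3, X=2, V=1, U=1) weight 1/324
  (Y=1, W=0, Z=2, X=1, V=0, U=2) weight 1/864
  (Y=1, W=0, Z=2, X=1, V=2, U=2) weight 1/864
  … 26 more
Group by V:
  weight(V=0) = 1/108
  weight(V=1) = 1/18
  weight(V=2) = 1/108
Total weight = 1/108 + 1/18 + 1/108 = 2/27
P(V=0 | obs) = 1/108 / 2/27 = 1/8
P(V=1 | obs) = 1/18 / 2/27 = 3/4
P(V=2 | obs) = 1/108 / 2/27 = 1/8

P(V = 0 | obs) = 1/8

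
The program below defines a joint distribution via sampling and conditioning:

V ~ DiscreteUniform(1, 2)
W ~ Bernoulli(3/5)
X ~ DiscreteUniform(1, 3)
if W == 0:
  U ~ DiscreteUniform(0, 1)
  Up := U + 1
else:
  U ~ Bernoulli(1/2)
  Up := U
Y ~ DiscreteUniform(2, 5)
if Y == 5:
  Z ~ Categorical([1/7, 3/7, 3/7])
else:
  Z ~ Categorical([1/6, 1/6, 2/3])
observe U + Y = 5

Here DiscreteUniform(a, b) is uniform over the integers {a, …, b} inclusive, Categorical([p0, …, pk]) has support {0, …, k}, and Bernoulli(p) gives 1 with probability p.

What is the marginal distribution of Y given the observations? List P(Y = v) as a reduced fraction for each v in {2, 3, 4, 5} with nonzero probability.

P(Y=4) = 1/2, P(Y=5) = 1/2

Enumerate traces; 72 have nonzero weight after conditioning:
  (V=1, W=0, X=1, U=0, Y=5, Z=0) weight 1/840
  (V=1, W=0, X=1, U=0, Y=5, Z=1) weight 1/280
  (V=1, W=0, X=1, U=0, Y=5, Z=2) weight 1/280
  (V=1, W=0, X=1, U=1, Y=4, Z=0) weight 1/720
  (V=1, W=0, X=1, U=1, Y=4, Z=1) weight 1/720
  (V=1, W=0, X=1, U=1, Y=4, Z=2) weight 1/180
  (V=1, W=0, X=2, U=0, Y=5, Z=0) weight 1/840
  (V=1, W=0, X=2, U=0, Y=5, Z=1) weight 1/280
  … 64 more
Group by Y:
  weight(Y=4) = 1/8
  weight(Y=5) = 1/8
Total weight = 1/8 + 1/8 = 1/4
P(Y=4 | obs) = 1/8 / 1/4 = 1/2
P(Y=5 | obs) = 1/8 / 1/4 = 1/2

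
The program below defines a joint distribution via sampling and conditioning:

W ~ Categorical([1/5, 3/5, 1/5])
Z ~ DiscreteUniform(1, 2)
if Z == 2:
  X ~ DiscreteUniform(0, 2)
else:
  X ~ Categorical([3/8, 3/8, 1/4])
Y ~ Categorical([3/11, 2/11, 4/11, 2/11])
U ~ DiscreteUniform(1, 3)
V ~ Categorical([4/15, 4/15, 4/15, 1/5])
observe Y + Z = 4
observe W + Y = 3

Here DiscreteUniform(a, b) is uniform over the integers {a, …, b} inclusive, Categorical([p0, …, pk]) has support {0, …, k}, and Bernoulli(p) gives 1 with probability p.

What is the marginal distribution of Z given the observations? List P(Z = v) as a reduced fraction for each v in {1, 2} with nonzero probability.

P(Z=1) = 1/7, P(Z=2) = 6/7

Enumerate traces; 72 have nonzero weight after conditioning:
  (W=0, Z=1, X=0, Y=3, U=1, V=0) weight 1/1650
  (W=0, Z=1, X=0, Y=3, U=1, V=1) weight 1/1650
  (W=0, Z=1, X=0, Y=3, U=1, V=2) weight 1/1650
  (W=0, Z=1, X=0, Y=3, U=1, V=3) weight 1/2200
  (W=0, Z=1, X=0, Y=3, U=2, V=0) weight 1/1650
  (W=0, Z=1, X=0, Y=3, U=2, V=1) weight 1/1650
  (W=0, Z=1, X=0, Y=3, U=2, V=2) weight 1/1650
  (W=0, Z=1, X=0, Y=3, U=2, V=3) weight 1/2200
  (W=1, Z=2, X=0, Y=2, U=1, V=0) weight 8/2475
  … 63 more
Group by Z:
  weight(Z=1) = 1/55
  weight(Z=2) = 6/55
Total weight = 1/55 + 6/55 = 7/55
P(Z=1 | obs) = 1/55 / 7/55 = 1/7
P(Z=2 | obs) = 6/55 / 7/55 = 6/7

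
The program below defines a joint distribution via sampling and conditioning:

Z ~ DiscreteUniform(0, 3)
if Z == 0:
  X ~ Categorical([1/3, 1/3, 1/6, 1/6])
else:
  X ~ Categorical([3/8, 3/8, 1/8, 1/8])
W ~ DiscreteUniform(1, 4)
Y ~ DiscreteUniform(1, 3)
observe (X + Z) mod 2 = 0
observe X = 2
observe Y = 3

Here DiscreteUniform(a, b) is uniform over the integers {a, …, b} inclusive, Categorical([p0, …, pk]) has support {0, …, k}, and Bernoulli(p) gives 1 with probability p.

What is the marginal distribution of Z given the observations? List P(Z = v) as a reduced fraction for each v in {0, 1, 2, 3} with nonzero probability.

Enumerate traces; 8 have nonzero weight after conditioning:
  (Z=0, X=2, W=1, Y=3) weight 1/288
  (Z=0, X=2, W=2, Y=3) weight 1/288
  (Z=0, X=2, W=3, Y=3) weight 1/288
  (Z=0, X=2, W=4, Y=3) weight 1/288
  (Z=2, X=2, W=1, Y=3) weight 1/384
  (Z=2, X=2, W=2, Y=3) weight 1/384
  (Z=2, X=2, W=3, Y=3) weight 1/384
  (Z=2, X=2, W=4, Y=3) weight 1/384
Group by Z:
  weight(Z=0) = 1/72
  weight(Z=2) = 1/96
Total weight = 1/72 + 1/96 = 7/288
P(Z=0 | obs) = 1/72 / 7/288 = 4/7
P(Z=2 | obs) = 1/96 / 7/288 = 3/7

P(Z=0) = 4/7, P(Z=2) = 3/7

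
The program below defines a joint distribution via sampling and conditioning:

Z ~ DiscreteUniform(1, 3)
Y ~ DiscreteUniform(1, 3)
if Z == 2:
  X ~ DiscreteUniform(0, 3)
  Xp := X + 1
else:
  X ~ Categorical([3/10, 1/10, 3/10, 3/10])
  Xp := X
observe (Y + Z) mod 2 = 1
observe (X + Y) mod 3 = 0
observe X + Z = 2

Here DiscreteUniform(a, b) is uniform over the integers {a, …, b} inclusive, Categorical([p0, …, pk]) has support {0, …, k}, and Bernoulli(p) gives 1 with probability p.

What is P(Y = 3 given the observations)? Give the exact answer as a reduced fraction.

P(Y = 3 | obs) = 5/7

Enumerate traces; 2 have nonzero weight after conditioning:
  (Z=1, Y=2, X=1) weight 1/90
  (Z=2, Y=3, X=0) weight 1/36
Group by Y:
  weight(Y=2) = 1/90
  weight(Y=3) = 1/36
Total weight = 1/90 + 1/36 = 7/180
P(Y=2 | obs) = 1/90 / 7/180 = 2/7
P(Y=3 | obs) = 1/36 / 7/180 = 5/7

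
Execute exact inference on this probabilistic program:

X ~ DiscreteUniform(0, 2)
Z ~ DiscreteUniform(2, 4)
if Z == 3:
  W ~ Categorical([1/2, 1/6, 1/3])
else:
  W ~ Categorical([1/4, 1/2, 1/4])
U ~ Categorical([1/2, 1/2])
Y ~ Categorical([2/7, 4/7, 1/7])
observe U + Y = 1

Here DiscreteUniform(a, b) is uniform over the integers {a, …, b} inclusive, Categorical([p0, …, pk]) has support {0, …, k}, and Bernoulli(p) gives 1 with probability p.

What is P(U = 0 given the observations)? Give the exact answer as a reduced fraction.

Enumerate traces; 54 have nonzero weight after conditioning:
  (X=0, Z=2, W=0, U=0, Y=1) weight 1/126
  (X=0, Z=2, W=0, U=1, Y=0) weight 1/252
  (X=0, Z=2, W=1, U=0, Y=1) weight 1/63
  (X=0, Z=2, W=1, U=1, Y=0) weight 1/126
  (X=0, Z=2, W=2, U=0, Y=1) weight 1/126
  (X=0, Z=2, W=2, U=1, Y=0) weight 1/252
  (X=0, Z=3, W=0, U=0, Y=1) weight 1/63
  (X=0, Z=3, W=0, U=1, Y=0) weight 1/126
  … 46 more
Group by U:
  weight(U=0) = 2/7
  weight(U=1) = 1/7
Total weight = 2/7 + 1/7 = 3/7
P(U=0 | obs) = 2/7 / 3/7 = 2/3
P(U=1 | obs) = 1/7 / 3/7 = 1/3

P(U = 0 | obs) = 2/3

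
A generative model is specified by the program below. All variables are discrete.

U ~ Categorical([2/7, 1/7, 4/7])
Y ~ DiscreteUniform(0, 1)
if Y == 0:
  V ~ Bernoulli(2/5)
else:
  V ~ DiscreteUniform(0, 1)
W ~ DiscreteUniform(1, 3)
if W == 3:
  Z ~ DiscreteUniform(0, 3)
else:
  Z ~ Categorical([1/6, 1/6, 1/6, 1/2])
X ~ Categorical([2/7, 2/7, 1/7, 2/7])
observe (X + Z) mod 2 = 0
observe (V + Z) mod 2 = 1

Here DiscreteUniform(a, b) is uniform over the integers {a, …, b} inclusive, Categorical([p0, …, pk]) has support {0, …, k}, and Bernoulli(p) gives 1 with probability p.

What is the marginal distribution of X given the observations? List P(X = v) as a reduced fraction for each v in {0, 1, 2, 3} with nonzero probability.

P(X=0) = 126/673, P(X=1) = 242/673, P(X=2) = 63/673, P(X=3) = 242/673

Enumerate traces; 144 have nonzero weight after conditioning:
  (U=0, Y=0, V=0, W=1, Z=1, X=1) weight 1/735
  (U=0, Y=0, V=0, W=1, Z=1, X=3) weight 1/735
  (U=0, Y=0, V=0, W=1, Z=3, X=1) weight 1/245
  (U=0, Y=0, V=0, W=1, Z=3, X=3) weight 1/245
  (U=0, Y=0, V=0, W=2, Z=1, X=1) weight 1/735
  (U=0, Y=0, V=0, W=2, Z=1, X=3) weight 1/735
  (U=0, Y=0, V=0, W=2, Z=3, X=1) weight 1/245
  (U=0, Y=0, V=0, W=2, Z=3, X=3) weight 1/245
  (U=0, Y=0, V=1, W=1, Z=0, X=0) weight 2/2205
  (U=0, Y=0, V=1, W=1, Z=0, X=2) weight 1/2205
  … 134 more
Group by X:
  weight(X=0) = 1/20
  weight(X=1) = 121/1260
  weight(X=2) = 1/40
  weight(X=3) = 121/1260
Total weight = 1/20 + 121/1260 + 1/40 + 121/1260 = 673/2520
P(X=0 | obs) = 1/20 / 673/2520 = 126/673
P(X=1 | obs) = 121/1260 / 673/2520 = 242/673
P(X=2 | obs) = 1/40 / 673/2520 = 63/673
P(X=3 | obs) = 121/1260 / 673/2520 = 242/673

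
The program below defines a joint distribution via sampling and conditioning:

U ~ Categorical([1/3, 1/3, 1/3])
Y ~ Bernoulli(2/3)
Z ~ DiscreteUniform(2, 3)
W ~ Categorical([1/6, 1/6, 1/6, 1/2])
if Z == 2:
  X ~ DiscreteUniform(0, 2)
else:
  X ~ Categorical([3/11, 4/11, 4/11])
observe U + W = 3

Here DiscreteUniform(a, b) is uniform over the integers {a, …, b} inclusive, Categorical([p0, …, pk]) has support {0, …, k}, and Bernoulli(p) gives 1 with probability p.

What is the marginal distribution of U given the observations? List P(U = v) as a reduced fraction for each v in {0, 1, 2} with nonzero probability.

P(U=0) = 3/5, P(U=1) = 1/5, P(U=2) = 1/5

Enumerate traces; 36 have nonzero weight after conditioning:
  (U=0, Y=0, Z=2, W=3, X=0) weight 1/108
  (U=0, Y=0, Z=2, W=3, X=1) weight 1/108
  (U=0, Y=0, Z=2, W=3, X=2) weight 1/108
  (U=0, Y=0, Z=3, W=3, X=0) weight 1/132
  (U=0, Y=0, Z=3, W=3, X=1) weight 1/99
  (U=0, Y=0, Z=3, W=3, X=2) weight 1/99
  (U=0, Y=1, Z=2, W=3, X=0) weight 1/54
  (U=0, Y=1, Z=2, W=3, X=1) weight 1/54
  (U=1, Y=0, Z=2, W=2, X=0) weight 1/324
  (U=2, Y=0, Z=2, W=1, X=0) weight 1/324
  … 26 more
Group by U:
  weight(U=0) = 1/6
  weight(U=1) = 1/18
  weight(U=2) = 1/18
Total weight = 1/6 + 1/18 + 1/18 = 5/18
P(U=0 | obs) = 1/6 / 5/18 = 3/5
P(U=1 | obs) = 1/18 / 5/18 = 1/5
P(U=2 | obs) = 1/18 / 5/18 = 1/5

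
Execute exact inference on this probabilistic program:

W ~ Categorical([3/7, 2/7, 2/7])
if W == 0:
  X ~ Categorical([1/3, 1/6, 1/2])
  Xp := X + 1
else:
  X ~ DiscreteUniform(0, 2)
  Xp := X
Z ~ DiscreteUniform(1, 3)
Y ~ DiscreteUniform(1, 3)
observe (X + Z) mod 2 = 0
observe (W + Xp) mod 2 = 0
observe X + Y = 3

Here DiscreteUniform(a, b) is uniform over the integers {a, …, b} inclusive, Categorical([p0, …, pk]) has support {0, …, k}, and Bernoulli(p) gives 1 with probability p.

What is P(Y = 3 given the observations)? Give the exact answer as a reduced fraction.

P(Y = 3 | obs) = 2/11

Enumerate traces; 6 have nonzero weight after conditioning:
  (W=0, X=1, Z=1, Y=2) weight 1/126
  (W=0, X=1, Z=3, Y=2) weight 1/126
  (W=1, X=1, Z=1, Y=2) weight 2/189
  (W=1, X=1, Z=3, Y=2) weight 2/189
  (W=2, X=0, Z=2, Y=3) weight 2/189
  (W=2, X=2, Z=2, Y=1) weight 2/189
Group by Y:
  weight(Y=1) = 2/189
  weight(Y=2) = 1/27
  weight(Y=3) = 2/189
Total weight = 2/189 + 1/27 + 2/189 = 11/189
P(Y=1 | obs) = 2/189 / 11/189 = 2/11
P(Y=2 | obs) = 1/27 / 11/189 = 7/11
P(Y=3 | obs) = 2/189 / 11/189 = 2/11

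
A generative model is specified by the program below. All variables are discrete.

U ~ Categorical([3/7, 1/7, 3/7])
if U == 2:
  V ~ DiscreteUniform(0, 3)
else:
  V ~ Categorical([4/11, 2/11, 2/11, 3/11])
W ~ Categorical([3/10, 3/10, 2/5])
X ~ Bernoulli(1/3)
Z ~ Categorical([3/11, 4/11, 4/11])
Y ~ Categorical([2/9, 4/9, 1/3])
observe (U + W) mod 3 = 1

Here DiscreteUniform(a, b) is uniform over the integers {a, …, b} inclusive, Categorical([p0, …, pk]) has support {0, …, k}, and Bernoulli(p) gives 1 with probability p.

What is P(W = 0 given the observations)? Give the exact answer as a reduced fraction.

P(W = 0 | obs) = 1/8

Enumerate traces; 216 have nonzero weight after conditioning:
  (U=0, V=0, W=1, X=0, Z=0, Y=0) weight 8/4235
  (U=0, V=0, W=1, X=0, Z=0, Y=1) weight 16/4235
  (U=0, V=0, W=1, X=0, Z=0, Y=2) weight 12/4235
  (U=0, V=0, W=1, X=0, Z=1, Y=0) weight 32/12705
  (U=0, V=0, W=1, X=0, Z=1, Y=1) weight 64/12705
  (U=0, V=0, W=1, X=0, Z=1, Y=2) weight 16/4235
  (U=0, V=0, W=1, X=0, Z=2, Y=0) weight 32/12705
  (U=0, V=0, W=1, X=0, Z=2, Y=1) weight 64/12705
  (U=1, V=0, W=0, X=0, Z=0, Y=0) weight 8/12705
  (U=2, V=0, W=2, X=0, Z=0, Y=0) weight 2/1155
  … 206 more
Group by W:
  weight(W=0) = 3/70
  weight(W=1) = 9/70
  weight(W=2) = 6/35
Total weight = 3/70 + 9/70 + 6/35 = 12/35
P(W=0 | obs) = 3/70 / 12/35 = 1/8
P(W=1 | obs) = 9/70 / 12/35 = 3/8
P(W=2 | obs) = 6/35 / 12/35 = 1/2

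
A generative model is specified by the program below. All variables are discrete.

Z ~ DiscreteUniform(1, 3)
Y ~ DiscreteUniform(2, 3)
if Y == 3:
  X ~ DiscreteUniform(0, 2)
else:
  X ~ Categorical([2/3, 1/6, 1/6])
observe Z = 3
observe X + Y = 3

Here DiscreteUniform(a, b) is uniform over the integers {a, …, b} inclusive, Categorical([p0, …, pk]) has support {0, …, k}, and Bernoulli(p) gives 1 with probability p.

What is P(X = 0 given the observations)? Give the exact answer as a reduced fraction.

Enumerate traces; 2 have nonzero weight after conditioning:
  (Z=3, Y=2, X=1) weight 1/36
  (Z=3, Y=3, X=0) weight 1/18
Group by X:
  weight(X=0) = 1/18
  weight(X=1) = 1/36
Total weight = 1/18 + 1/36 = 1/12
P(X=0 | obs) = 1/18 / 1/12 = 2/3
P(X=1 | obs) = 1/36 / 1/12 = 1/3

P(X = 0 | obs) = 2/3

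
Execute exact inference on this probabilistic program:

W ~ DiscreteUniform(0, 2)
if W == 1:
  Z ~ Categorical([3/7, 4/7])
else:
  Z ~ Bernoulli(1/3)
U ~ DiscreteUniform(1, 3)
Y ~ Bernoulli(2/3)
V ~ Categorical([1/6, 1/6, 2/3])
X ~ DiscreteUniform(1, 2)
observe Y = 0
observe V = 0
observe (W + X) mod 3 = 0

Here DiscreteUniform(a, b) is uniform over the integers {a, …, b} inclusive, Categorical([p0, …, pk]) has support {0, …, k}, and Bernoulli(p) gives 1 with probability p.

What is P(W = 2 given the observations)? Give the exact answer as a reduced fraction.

Enumerate traces; 12 have nonzero weight after conditioning:
  (W=1, Z=0, U=1, Y=0, V=0, X=2) weight 1/756
  (W=1, Z=0, U=2, Y=0, V=0, X=2) weight 1/756
  (W=1, Z=0, U=3, Y=0, V=0, X=2) weight 1/756
  (W=1, Z=1, U=1, Y=0, V=0, X=2) weight 1/567
  (W=1, Z=1, U=2, Y=0, V=0, X=2) weight 1/567
  (W=1, Z=1, U=3, Y=0, V=0, X=2) weight 1/567
  (W=2, Z=0, U=1, Y=0, V=0, X=1) weight 1/486
  (W=2, Z=0, U=2, Y=0, V=0, X=1) weight 1/486
  … 4 more
Group by W:
  weight(W=1) = 1/108
  weight(W=2) = 1/108
Total weight = 1/108 + 1/108 = 1/54
P(W=1 | obs) = 1/108 / 1/54 = 1/2
P(W=2 | obs) = 1/108 / 1/54 = 1/2

P(W = 2 | obs) = 1/2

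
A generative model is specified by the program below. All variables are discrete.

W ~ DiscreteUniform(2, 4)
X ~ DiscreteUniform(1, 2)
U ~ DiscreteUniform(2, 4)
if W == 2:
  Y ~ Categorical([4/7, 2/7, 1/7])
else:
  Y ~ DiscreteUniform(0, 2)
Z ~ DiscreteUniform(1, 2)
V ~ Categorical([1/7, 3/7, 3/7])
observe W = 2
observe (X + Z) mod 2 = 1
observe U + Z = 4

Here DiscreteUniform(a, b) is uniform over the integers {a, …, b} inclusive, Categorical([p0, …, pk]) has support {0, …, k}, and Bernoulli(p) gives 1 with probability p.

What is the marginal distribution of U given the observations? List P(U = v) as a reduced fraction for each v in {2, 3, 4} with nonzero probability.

P(U=2) = 1/2, P(U=3) = 1/2

Enumerate traces; 18 have nonzero weight after conditioning:
  (W=2, X=1, U=2, Y=0, Z=2, V=0) weight 1/441
  (W=2, X=1, U=2, Y=0, Z=2, V=1) weight 1/147
  (W=2, X=1, U=2, Y=0, Z=2, V=2) weight 1/147
  (W=2, X=1, U=2, Y=1, Z=2, V=0) weight 1/882
  (W=2, X=1, U=2, Y=1, Z=2, V=1) weight 1/294
  (W=2, X=1, U=2, Y=1, Z=2, V=2) weight 1/294
  (W=2, X=1, U=2, Y=2, Z=2, V=0) weight 1/1764
  (W=2, X=1, U=2, Y=2, Z=2, V=1) weight 1/588
  (W=2, X=2, U=3, Y=0, Z=1, V=0) weight 1/441
  … 9 more
Group by U:
  weight(U=2) = 1/36
  weight(U=3) = 1/36
Total weight = 1/36 + 1/36 = 1/18
P(U=2 | obs) = 1/36 / 1/18 = 1/2
P(U=3 | obs) = 1/36 / 1/18 = 1/2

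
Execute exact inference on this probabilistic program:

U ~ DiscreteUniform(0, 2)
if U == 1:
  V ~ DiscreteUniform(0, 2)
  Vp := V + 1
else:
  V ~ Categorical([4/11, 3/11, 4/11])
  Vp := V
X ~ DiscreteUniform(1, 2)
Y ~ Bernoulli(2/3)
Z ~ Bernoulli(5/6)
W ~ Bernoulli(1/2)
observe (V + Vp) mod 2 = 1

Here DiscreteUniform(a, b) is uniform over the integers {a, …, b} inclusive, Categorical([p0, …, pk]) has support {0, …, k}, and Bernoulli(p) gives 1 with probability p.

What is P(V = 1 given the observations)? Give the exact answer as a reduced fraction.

P(V = 1 | obs) = 1/3

Enumerate traces; 48 have nonzero weight after conditioning:
  (U=1, V=0, X=1, Y=0, Z=0, W=0) weight 1/648
  (U=1, V=0, X=1, Y=0, Z=0, W=1) weight 1/648
  (U=1, V=0, X=1, Y=0, Z=1, W=0) weight 5/648
  (U=1, V=0, X=1, Y=0, Z=1, W=1) weight 5/648
  (U=1, V=0, X=1, Y=1, Z=0, W=0) weight 1/324
  (U=1, V=0, X=1, Y=1, Z=0, W=1) weight 1/324
  (U=1, V=0, X=1, Y=1, Z=1, W=0) weight 5/324
  (U=1, V=0, X=1, Y=1, Z=1, W=1) weight 5/324
  (U=1, V=1, X=1, Y=0, Z=0, W=0) weight 1/648
  (U=1, V=2, X=1, Y=0, Z=0, W=0) weight 1/648
  … 38 more
Group by V:
  weight(V=0) = 1/9
  weight(V=1) = 1/9
  weight(V=2) = 1/9
Total weight = 1/9 + 1/9 + 1/9 = 1/3
P(V=0 | obs) = 1/9 / 1/3 = 1/3
P(V=1 | obs) = 1/9 / 1/3 = 1/3
P(V=2 | obs) = 1/9 / 1/3 = 1/3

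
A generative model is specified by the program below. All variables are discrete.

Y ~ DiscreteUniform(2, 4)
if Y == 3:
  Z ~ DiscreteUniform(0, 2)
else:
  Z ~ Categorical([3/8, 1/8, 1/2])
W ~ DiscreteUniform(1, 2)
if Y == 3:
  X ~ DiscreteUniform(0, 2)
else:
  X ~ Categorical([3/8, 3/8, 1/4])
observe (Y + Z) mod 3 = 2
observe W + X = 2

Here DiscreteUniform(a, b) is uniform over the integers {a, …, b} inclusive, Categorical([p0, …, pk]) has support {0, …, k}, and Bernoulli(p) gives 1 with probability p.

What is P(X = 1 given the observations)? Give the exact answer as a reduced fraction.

P(X = 1 | obs) = 1/2

Enumerate traces; 6 have nonzero weight after conditioning:
  (Y=2, Z=0, W=1, X=1) weight 3/128
  (Y=2, Z=0, W=2, X=0) weight 3/128
  (Y=3, Z=2, W=1, X=1) weight 1/54
  (Y=3, Z=2, W=2, X=0) weight 1/54
  (Y=4, Z=1, W=1, X=1) weight 1/128
  (Y=4, Z=1, W=2, X=0) weight 1/128
Group by X:
  weight(X=0) = 43/864
  weight(X=1) = 43/864
Total weight = 43/864 + 43/864 = 43/432
P(X=0 | obs) = 43/864 / 43/432 = 1/2
P(X=1 | obs) = 43/864 / 43/432 = 1/2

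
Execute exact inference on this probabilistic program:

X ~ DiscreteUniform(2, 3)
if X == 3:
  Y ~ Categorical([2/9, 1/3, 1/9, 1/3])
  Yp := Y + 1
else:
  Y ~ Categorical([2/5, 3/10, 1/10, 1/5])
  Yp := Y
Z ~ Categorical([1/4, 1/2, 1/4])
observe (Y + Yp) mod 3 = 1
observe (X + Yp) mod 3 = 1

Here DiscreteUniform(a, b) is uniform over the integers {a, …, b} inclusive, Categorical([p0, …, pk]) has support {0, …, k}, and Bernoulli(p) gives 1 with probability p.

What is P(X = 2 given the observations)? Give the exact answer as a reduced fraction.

Enumerate traces; 9 have nonzero weight after conditioning:
  (X=2, Y=2, Z=0) weight 1/80
  (X=2, Y=2, Z=1) weight 1/40
  (X=2, Y=2, Z=2) weight 1/80
  (X=3, Y=0, Z=0) weight 1/36
  (X=3, Y=0, Z=1) weight 1/18
  (X=3, Y=0, Z=2) weight 1/36
  (X=3, Y=3, Z=0) weight 1/24
  (X=3, Y=3, Z=1) weight 1/12
  … 1 more
Group by X:
  weight(X=2) = 1/20
  weight(X=3) = 5/18
Total weight = 1/20 + 5/18 = 59/180
P(X=2 | obs) = 1/20 / 59/180 = 9/59
P(X=3 | obs) = 5/18 / 59/180 = 50/59

P(X = 2 | obs) = 9/59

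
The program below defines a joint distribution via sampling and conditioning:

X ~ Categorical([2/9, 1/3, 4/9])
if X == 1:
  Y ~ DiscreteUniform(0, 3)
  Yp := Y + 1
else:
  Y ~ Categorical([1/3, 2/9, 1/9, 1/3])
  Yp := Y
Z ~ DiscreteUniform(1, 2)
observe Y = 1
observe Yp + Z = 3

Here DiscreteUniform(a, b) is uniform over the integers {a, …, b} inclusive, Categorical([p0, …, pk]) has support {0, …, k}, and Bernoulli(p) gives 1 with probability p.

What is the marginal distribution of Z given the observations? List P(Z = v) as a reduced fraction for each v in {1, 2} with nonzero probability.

P(Z=1) = 9/25, P(Z=2) = 16/25

Enumerate traces; 3 have nonzero weight after conditioning:
  (X=0, Y=1, Z=2) weight 2/81
  (X=1, Y=1, Z=1) weight 1/24
  (X=2, Y=1, Z=2) weight 4/81
Group by Z:
  weight(Z=1) = 1/24
  weight(Z=2) = 2/27
Total weight = 1/24 + 2/27 = 25/216
P(Z=1 | obs) = 1/24 / 25/216 = 9/25
P(Z=2 | obs) = 2/27 / 25/216 = 16/25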